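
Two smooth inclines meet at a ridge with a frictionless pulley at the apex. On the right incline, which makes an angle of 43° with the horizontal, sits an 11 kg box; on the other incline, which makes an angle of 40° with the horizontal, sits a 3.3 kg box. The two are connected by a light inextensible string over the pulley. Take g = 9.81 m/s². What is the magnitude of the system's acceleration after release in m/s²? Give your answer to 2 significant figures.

Resolve each weight along its own incline: the 11 kg mass has component 11 × 9.81 × sin 43° = 73.594 N down its slope, and the 3.3 kg mass has 3.3 × 9.81 × sin 40° = 20.809 N down its slope.
The 11 kg side's 73.594 N exceeds the other side's 20.809 N, so that mass slides down and the 3.3 kg mass slides up. Taking that direction as positive, Newton's second law for the whole system gives 73.594 − 20.809 = (11 + 3.3) a, so a = 52.785 / 14.3 = 3.6913 m/s².

3.7 m/s²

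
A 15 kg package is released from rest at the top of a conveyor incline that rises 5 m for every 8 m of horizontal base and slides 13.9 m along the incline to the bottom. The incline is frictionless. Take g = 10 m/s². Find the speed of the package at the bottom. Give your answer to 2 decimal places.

12.14 m/s

The weight component along the incline is mg sin 32.01° = 79.500 N and the normal force is N = mg cos 32.01° = 127.200 N.
With no friction, a = g sin 32.01° = 5.3000 m/s².
Starting from rest over a distance of 13.9 m, v² = 2aL = 2 × 5.3000 × 13.9 = 147.3400, so v = 12.1384 m/s.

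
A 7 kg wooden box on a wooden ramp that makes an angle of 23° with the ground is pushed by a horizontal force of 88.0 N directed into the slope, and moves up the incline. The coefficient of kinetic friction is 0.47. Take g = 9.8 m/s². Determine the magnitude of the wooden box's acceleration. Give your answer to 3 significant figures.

1.19 m/s²

The horizontal push has components F cos 23° = 88.0 × 0.9205 = 81.004 N up the incline and F sin 23° = 88.0 × 0.3907 = 34.382 N pressing into the surface.
The normal force is therefore N = mg cos 23° + F sin 23° = 63.146 + 34.382 = 97.528 N, and kinetic friction down the slope is μN = 0.47 × 97.528 = 45.838 N.
Along the incline: F cos 23° − mg sin 23° − μN = ma, so 81.004 − 26.802 − 45.838 = 7 a, giving a = 1.1949 m/s².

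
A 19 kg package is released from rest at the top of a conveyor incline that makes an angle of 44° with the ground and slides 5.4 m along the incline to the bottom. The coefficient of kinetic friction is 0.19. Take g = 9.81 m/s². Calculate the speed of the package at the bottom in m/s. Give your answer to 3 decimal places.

The weight component along the incline is mg sin 44° = 129.477 N and the normal force is N = mg cos 44° = 134.078 N.
Friction up the slope is f = μN = 0.19 × 134.078 = 25.475 N, so the net downslope force is 129.477 − 25.475 = 104.002 N and a = 104.002 / 19 = 5.4738 m/s².
Starting from rest over a distance of 5.4 m, v² = 2aL = 2 × 5.4738 × 5.4 = 59.1170, so v = 7.6888 m/s.

7.689 m/s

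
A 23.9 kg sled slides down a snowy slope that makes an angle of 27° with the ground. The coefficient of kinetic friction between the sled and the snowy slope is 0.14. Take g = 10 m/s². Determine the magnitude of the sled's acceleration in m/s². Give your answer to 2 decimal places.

Resolving the weight along the incline: the component pulling the sled down the slope is mg sin 27° = 23.9 × 10 × 0.4540 = 108.506 N, and the normal force is N = mg cos 27° = 23.9 × 10 × 0.8910 = 212.949 N.
Kinetic friction acts up the slope with magnitude f = μN = 0.14 × 212.949 = 29.813 N.
Net force along the incline is 108.506 − 29.813 = 78.693 N, so a = 78.693 / 23.9 = 3.2926 m/s².

3.29 m/s²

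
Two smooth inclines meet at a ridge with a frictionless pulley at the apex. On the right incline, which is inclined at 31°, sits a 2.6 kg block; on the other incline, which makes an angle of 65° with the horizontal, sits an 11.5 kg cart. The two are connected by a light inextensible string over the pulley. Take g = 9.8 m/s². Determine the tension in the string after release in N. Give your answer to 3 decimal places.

29.538 N

Resolve each weight along its own incline: the 2.6 kg mass has component 2.6 × 9.8 × sin 31° = 13.123 N down its slope, and the 11.5 kg mass has 11.5 × 9.8 × sin 65° = 102.141 N down its slope.
The 11.5 kg side's 102.141 N exceeds the other side's 13.123 N, so that mass slides down and the 2.6 kg mass slides up. Taking that direction as positive, Newton's second law for the whole system gives 102.141 − 13.123 = (2.6 + 11.5) a, so a = 89.018 / 14.1 = 6.3133 m/s².
For the 2.6 kg mass (up-slope positive): T − 13.123 = 2.6 × 6.3133, so T = 29.538 N.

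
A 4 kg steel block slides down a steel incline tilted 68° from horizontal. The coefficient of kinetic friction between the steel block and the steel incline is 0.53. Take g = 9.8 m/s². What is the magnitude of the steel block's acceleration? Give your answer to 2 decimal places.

Resolving the weight along the incline: the component pulling the steel block down the slope is mg sin 68° = 4 × 9.8 × 0.9272 = 36.346 N, and the normal force is N = mg cos 68° = 4 × 9.8 × 0.3746 = 14.684 N.
Kinetic friction acts up the slope with magnitude f = μN = 0.53 × 14.684 = 7.783 N.
Net force along the incline is 36.346 − 7.783 = 28.563 N, so a = 28.563 / 4 = 7.1407 m/s².

7.14 m/s²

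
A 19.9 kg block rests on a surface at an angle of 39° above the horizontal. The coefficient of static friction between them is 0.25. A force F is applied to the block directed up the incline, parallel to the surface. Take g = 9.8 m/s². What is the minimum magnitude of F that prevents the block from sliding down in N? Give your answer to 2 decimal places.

84.84 N

The normal force is N = mg cos 39° = 151.559 N. With F at its minimum the block is on the verge of sliding down, so static friction is at its maximum μ_s N = 0.25 × 151.559 = 37.890 N and acts up the slope.
Equilibrium along the incline: F + μ_s N = mg sin 39°, so F = 122.730 − 37.890 = 84.840 N.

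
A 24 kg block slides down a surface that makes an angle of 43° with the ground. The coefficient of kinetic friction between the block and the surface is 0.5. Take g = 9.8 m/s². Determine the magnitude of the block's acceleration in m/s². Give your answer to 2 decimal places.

3.10 m/s²

Resolving the weight along the incline: the component pulling the block down the slope is mg sin 43° = 24 × 9.8 × 0.6820 = 160.406 N, and the normal force is N = mg cos 43° = 24 × 9.8 × 0.7314 = 172.025 N.
Kinetic friction acts up the slope with magnitude f = μN = 0.5 × 172.025 = 86.013 N.
Net force along the incline is 160.406 − 86.013 = 74.393 N, so a = 74.393 / 24 = 3.0997 m/s².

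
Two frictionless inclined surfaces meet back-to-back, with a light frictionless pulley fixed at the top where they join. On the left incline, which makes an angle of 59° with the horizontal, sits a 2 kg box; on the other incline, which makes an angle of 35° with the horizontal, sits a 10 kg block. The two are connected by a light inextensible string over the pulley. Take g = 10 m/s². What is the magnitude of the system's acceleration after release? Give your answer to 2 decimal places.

3.35 m/s²

Resolve each weight along its own incline: the 2 kg mass has component 2 × 10 × sin 59° = 17.143 N down its slope, and the 10 kg mass has 10 × 10 × sin 35° = 57.358 N down its slope.
The 10 kg side's 57.358 N exceeds the other side's 17.143 N, so that mass slides down and the 2 kg mass slides up. Taking that direction as positive, Newton's second law for the whole system gives 57.358 − 17.143 = (2 + 10) a, so a = 40.215 / 12 = 3.3513 m/s².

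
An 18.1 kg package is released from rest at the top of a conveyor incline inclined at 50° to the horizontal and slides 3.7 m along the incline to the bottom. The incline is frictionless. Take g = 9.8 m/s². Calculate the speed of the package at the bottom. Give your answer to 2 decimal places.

The weight component along the incline is mg sin 50° = 135.881 N and the normal force is N = mg cos 50° = 114.018 N.
With no friction, a = g sin 50° = 7.5072 m/s².
Starting from rest over a distance of 3.7 m, v² = 2aL = 2 × 7.5072 × 3.7 = 55.5533, so v = 7.4534 m/s.

7.45 m/s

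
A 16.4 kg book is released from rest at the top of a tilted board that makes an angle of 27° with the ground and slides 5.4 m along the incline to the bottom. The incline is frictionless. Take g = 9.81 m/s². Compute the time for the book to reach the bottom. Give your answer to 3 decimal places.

The weight component along the incline is mg sin 27° = 73.040 N and the normal force is N = mg cos 27° = 143.349 N.
With no friction, a = g sin 27° = 4.4536 m/s².
Starting from rest, L = ½at², so t = √(2L/a) = √(2 × 5.4 / 4.4536) = 1.5572 s.

1.557 s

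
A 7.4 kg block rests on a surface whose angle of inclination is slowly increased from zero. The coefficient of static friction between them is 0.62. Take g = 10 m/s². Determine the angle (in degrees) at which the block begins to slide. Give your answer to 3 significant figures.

31.8°

At the threshold of sliding, static friction is at its maximum μ_s N and exactly balances the weight component along the incline: mg sin θ = μ_s mg cos θ.
Hence tan θ = μ_s = 0.62, so θ = arctan(0.62) = 31.7989°.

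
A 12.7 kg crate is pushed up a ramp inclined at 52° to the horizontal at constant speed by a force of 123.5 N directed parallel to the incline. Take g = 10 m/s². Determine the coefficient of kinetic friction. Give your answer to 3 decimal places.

At constant speed ΣF = 0 along the incline. The applied 123.5 N acts up the slope; the weight component mg sin 52° = 100.077 N and kinetic friction μN both act down the slope.
So 123.5 = 100.077 + μ × 78.189, giving μ = (123.5 − 100.077) / 78.189 = 0.2996.

0.300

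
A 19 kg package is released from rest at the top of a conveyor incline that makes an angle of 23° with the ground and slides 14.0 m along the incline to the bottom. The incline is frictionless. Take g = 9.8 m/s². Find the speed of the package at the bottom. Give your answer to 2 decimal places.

10.35 m/s

The weight component along the incline is mg sin 23° = 72.754 N and the normal force is N = mg cos 23° = 171.398 N.
With no friction, a = g sin 23° = 3.8292 m/s².
Starting from rest over a distance of 14.0 m, v² = 2aL = 2 × 3.8292 × 14.0 = 107.2176, so v = 10.3546 m/s.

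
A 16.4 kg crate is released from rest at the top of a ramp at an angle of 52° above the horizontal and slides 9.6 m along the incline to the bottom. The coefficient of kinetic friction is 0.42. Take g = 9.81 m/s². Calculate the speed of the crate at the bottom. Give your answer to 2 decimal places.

9.99 m/s

The weight component along the incline is mg sin 52° = 126.778 N and the normal force is N = mg cos 52° = 99.050 N.
Friction up the slope is f = μN = 0.42 × 99.050 = 41.601 N, so the net downslope force is 126.778 − 41.601 = 85.177 N and a = 85.177 / 16.4 = 5.1937 m/s².
Starting from rest over a distance of 9.6 m, v² = 2aL = 2 × 5.1937 × 9.6 = 99.7190, so v = 9.9859 m/s.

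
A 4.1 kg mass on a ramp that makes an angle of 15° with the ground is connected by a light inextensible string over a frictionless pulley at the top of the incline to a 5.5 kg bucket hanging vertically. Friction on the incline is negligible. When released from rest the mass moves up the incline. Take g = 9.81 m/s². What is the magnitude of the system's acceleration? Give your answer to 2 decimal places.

4.54 m/s²

For the mass on the incline: the weight component along the slope is m₁g sin 15° = 4.1 × 9.81 × 0.2588 = 10.409 N and the normal force is N = m₁g cos 15° = 38.851 N.
Newton's second law for the mass (up-slope positive): T − 10.409 = 4.1 a. For the hanging bucket (downward positive): 5.5 × 9.81 − T = 5.5 a.
Adding the two equations eliminates T: 43.546 = 9.6 a, so a = 4.5360 m/s².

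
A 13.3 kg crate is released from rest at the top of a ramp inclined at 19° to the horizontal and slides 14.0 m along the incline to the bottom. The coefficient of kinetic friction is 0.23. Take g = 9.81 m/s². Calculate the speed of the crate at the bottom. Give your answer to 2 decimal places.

5.45 m/s

The weight component along the incline is mg sin 19° = 42.478 N and the normal force is N = mg cos 19° = 123.365 N.
Friction up the slope is f = μN = 0.23 × 123.365 = 28.374 N, so the net downslope force is 42.478 − 28.374 = 14.104 N and a = 14.104 / 13.3 = 1.0605 m/s².
Starting from rest over a distance of 14.0 m, v² = 2aL = 2 × 1.0605 × 14.0 = 29.6940, so v = 5.4492 m/s.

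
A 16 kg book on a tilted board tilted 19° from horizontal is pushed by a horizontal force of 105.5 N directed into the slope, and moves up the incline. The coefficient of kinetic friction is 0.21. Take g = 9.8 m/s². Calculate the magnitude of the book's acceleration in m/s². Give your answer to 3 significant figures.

0.647 m/s²

The horizontal push has components F cos 19° = 105.5 × 0.9455 = 99.750 N up the incline and F sin 19° = 105.5 × 0.3256 = 34.351 N pressing into the surface.
The normal force is therefore N = mg cos 19° + F sin 19° = 148.254 + 34.351 = 182.605 N, and kinetic friction down the slope is μN = 0.21 × 182.605 = 38.347 N.
Along the incline: F cos 19° − mg sin 19° − μN = ma, so 99.750 − 51.054 − 38.347 = 16 a, giving a = 0.6468 m/s².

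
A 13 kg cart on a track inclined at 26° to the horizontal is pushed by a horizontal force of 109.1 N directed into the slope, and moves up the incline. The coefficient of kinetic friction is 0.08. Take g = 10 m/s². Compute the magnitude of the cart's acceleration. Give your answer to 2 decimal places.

2.15 m/s²

The horizontal push has components F cos 26° = 109.1 × 0.8988 = 98.059 N up the incline and F sin 26° = 109.1 × 0.4384 = 47.829 N pressing into the surface.
The normal force is therefore N = mg cos 26° + F sin 26° = 116.844 + 47.829 = 164.673 N, and kinetic friction down the slope is μN = 0.08 × 164.673 = 13.174 N.
Along the incline: F cos 26° − mg sin 26° − μN = ma, so 98.059 − 56.992 − 13.174 = 13 a, giving a = 2.1456 m/s².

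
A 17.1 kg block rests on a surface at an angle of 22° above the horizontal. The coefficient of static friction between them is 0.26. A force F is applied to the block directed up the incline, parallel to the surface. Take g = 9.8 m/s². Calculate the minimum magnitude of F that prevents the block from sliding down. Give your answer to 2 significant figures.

The normal force is N = mg cos 22° = 155.377 N. With F at its minimum the block is on the verge of sliding down, so static friction is at its maximum μ_s N = 0.26 × 155.377 = 40.398 N and acts up the slope.
Equilibrium along the incline: F + μ_s N = mg sin 22°, so F = 62.777 − 40.398 = 22.379 N.

22 N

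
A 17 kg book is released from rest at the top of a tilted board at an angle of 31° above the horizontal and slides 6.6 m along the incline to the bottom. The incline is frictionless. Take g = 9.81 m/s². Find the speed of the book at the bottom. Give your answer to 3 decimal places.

The weight component along the incline is mg sin 31° = 85.893 N and the normal force is N = mg cos 31° = 142.950 N.
With no friction, a = g sin 31° = 5.0525 m/s².
Starting from rest over a distance of 6.6 m, v² = 2aL = 2 × 5.0525 × 6.6 = 66.6930, so v = 8.1666 m/s.

8.167 m/s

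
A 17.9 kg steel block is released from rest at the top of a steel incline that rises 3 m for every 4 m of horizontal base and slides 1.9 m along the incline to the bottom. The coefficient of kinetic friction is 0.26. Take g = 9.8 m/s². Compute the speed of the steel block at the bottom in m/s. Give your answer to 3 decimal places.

3.821 m/s

The weight component along the incline is mg sin 36.87° = 105.252 N and the normal force is N = mg cos 36.87° = 140.336 N.
Friction up the slope is f = μN = 0.26 × 140.336 = 36.487 N, so the net downslope force is 105.252 − 36.487 = 68.765 N and a = 68.765 / 17.9 = 3.8416 m/s².
Starting from rest over a distance of 1.9 m, v² = 2aL = 2 × 3.8416 × 1.9 = 14.5981, so v = 3.8207 m/s.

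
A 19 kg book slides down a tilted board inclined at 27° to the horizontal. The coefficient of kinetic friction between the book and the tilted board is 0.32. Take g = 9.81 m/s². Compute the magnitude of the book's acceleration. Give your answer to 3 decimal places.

1.657 m/s²

Resolving the weight along the incline: the component pulling the book down the slope is mg sin 27° = 19 × 9.81 × 0.4540 = 84.621 N, and the normal force is N = mg cos 27° = 19 × 9.81 × 0.8910 = 166.073 N.
Kinetic friction acts up the slope with magnitude f = μN = 0.32 × 166.073 = 53.143 N.
Net force along the incline is 84.621 − 53.143 = 31.478 N, so a = 31.478 / 19 = 1.6567 m/s².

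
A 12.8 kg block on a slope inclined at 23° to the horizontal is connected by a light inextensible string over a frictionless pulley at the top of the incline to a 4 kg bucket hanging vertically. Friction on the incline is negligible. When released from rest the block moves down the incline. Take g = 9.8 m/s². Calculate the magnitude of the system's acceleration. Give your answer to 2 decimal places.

0.58 m/s²

For the block on the incline: the weight component along the slope is m₁g sin 23° = 12.8 × 9.8 × 0.3907 = 49.009 N and the normal force is N = m₁g cos 23° = 115.468 N.
Newton's second law for the block (down-slope positive): 49.009 − T = 12.8 a. For the hanging bucket (upward positive): T − 4 × 9.8 = 4 a.
Adding the two equations eliminates T: 9.809 = 16.8 a, so a = 0.5839 m/s².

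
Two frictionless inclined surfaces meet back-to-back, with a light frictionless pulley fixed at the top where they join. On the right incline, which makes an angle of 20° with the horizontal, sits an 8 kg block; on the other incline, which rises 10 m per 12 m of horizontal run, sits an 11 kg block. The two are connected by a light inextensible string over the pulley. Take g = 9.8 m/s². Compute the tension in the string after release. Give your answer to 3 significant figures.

Resolve each weight along its own incline: the 8 kg mass has component 8 × 9.8 × sin 20° = 26.814 N down its slope, and the 11 kg mass has 11 × 9.8 × sin 39.81° = 69.012 N down its slope.
The 11 kg side's 69.012 N exceeds the other side's 26.814 N, so that mass slides down and the 8 kg mass slides up. Taking that direction as positive, Newton's second law for the whole system gives 69.012 − 26.814 = (8 + 11) a, so a = 42.198 / 19 = 2.2209 m/s².
For the 8 kg mass (up-slope positive): T − 26.814 = 8 × 2.2209, so T = 44.581 N.

44.6 N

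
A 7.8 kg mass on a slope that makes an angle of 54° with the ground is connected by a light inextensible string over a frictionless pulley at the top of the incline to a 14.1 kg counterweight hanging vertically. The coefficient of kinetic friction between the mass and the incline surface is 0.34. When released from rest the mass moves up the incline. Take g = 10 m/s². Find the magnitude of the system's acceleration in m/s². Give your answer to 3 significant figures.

2.85 m/s²

For the mass on the incline: the weight component along the slope is m₁g sin 54° = 7.8 × 10 × 0.8090 = 63.102 N and the normal force is N = m₁g cos 54° = 45.847 N.
Kinetic friction opposes the mass's motion up the incline: f = μN = 0.34 × 45.847 = 15.588 N acting down the slope.
Newton's second law for the mass (up-slope positive): T − 63.102 − 15.588 = 7.8 a. For the hanging counterweight (downward positive): 14.1 × 10 − T = 14.1 a.
Adding the two equations eliminates T: 62.310 = 21.9 a, so a = 2.8452 m/s².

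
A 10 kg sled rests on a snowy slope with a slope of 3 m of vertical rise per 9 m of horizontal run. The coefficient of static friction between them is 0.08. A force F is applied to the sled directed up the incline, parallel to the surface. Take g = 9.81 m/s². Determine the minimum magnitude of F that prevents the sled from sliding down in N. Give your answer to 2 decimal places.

The normal force is N = mg cos 18.43° = 93.066 N. With F at its minimum the sled is on the verge of sliding down, so static friction is at its maximum μ_s N = 0.08 × 93.066 = 7.445 N and acts up the slope.
Equilibrium along the incline: F + μ_s N = mg sin 18.43°, so F = 31.022 − 7.445 = 23.577 N.

23.58 N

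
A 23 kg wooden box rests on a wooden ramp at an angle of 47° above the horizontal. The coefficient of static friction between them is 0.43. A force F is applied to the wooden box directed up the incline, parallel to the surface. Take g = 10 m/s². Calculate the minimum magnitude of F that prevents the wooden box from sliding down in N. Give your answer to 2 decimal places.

100.76 N

The normal force is N = mg cos 47° = 156.860 N. With F at its minimum the wooden box is on the verge of sliding down, so static friction is at its maximum μ_s N = 0.43 × 156.860 = 67.450 N and acts up the slope.
Equilibrium along the incline: F + μ_s N = mg sin 47°, so F = 168.211 − 67.450 = 100.761 N.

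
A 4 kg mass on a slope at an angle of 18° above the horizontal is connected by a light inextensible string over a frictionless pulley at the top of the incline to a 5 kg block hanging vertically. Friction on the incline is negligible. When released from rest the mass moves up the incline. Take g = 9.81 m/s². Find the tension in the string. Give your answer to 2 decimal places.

28.54 N

For the mass on the incline: the weight component along the slope is m₁g sin 18° = 4 × 9.81 × 0.3090 = 12.125 N and the normal force is N = m₁g cos 18° = 37.319 N.
Newton's second law for the mass (up-slope positive): T − 12.125 = 4 a. For the hanging block (downward positive): 5 × 9.81 − T = 5 a.
Adding the two equations eliminates T: 36.925 = 9 a, so a = 4.1028 m/s².
Then from the hanging block's equation, T = 5 × (9.81 − 4.1028) = 28.536 N.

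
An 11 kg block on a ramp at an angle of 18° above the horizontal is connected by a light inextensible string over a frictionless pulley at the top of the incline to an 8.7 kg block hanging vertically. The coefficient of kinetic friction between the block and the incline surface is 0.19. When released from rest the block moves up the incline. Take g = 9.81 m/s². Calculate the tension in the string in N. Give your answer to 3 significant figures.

71.0 N

For the block on the incline: the weight component along the slope is m₁g sin 18° = 11 × 9.81 × 0.3090 = 33.344 N and the normal force is N = m₁g cos 18° = 102.629 N.
Kinetic friction opposes the block's motion up the incline: f = μN = 0.19 × 102.629 = 19.500 N acting down the slope.
Newton's second law for the block (up-slope positive): T − 33.344 − 19.500 = 11 a. For the hanging block (downward positive): 8.7 × 9.81 − T = 8.7 a.
Adding the two equations eliminates T: 32.503 = 19.7 a, so a = 1.6499 m/s².
Then from the hanging block's equation, T = 8.7 × (9.81 − 1.6499) = 70.993 N.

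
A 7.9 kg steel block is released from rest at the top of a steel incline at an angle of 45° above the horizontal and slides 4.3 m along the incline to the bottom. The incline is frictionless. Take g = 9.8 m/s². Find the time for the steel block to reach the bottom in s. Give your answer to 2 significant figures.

The weight component along the incline is mg sin 45° = 54.744 N and the normal force is N = mg cos 45° = 54.744 N.
With no friction, a = g sin 45° = 6.9296 m/s².
Starting from rest, L = ½at², so t = √(2L/a) = √(2 × 4.3 / 6.9296) = 1.1140 s.

1.1 s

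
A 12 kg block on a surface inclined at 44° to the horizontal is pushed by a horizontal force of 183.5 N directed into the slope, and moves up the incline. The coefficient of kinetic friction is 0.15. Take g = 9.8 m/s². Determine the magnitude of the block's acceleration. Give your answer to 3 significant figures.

1.54 m/s²

The horizontal push has components F cos 44° = 183.5 × 0.7193 = 131.992 N up the incline and F sin 44° = 183.5 × 0.6947 = 127.477 N pressing into the surface.
The normal force is therefore N = mg cos 44° + F sin 44° = 84.590 + 127.477 = 212.067 N, and kinetic friction down the slope is μN = 0.15 × 212.067 = 31.810 N.
Along the incline: F cos 44° − mg sin 44° − μN = ma, so 131.992 − 81.697 − 31.810 = 12 a, giving a = 1.5404 m/s².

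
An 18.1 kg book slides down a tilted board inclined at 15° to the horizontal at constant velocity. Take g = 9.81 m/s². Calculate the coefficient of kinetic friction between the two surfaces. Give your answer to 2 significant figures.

At constant velocity the net force along the incline is zero: mg sin 15° = μ mg cos 15°.
So μ = tan 15° = 0.2588 / 0.9659 = 0.2679.

0.27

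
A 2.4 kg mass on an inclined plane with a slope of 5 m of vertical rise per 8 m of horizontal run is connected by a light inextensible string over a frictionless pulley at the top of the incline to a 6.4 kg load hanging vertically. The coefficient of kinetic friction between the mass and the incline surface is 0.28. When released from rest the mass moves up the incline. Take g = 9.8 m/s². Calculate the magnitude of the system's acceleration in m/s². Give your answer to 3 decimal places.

5.076 m/s²

For the mass on the incline: the weight component along the slope is m₁g sin 32.01° = 2.4 × 9.8 × 0.5300 = 12.466 N and the normal force is N = m₁g cos 32.01° = 19.945 N.
Kinetic friction opposes the mass's motion up the incline: f = μN = 0.28 × 19.945 = 5.585 N acting down the slope.
Newton's second law for the mass (up-slope positive): T − 12.466 − 5.585 = 2.4 a. For the hanging load (downward positive): 6.4 × 9.8 − T = 6.4 a.
Adding the two equations eliminates T: 44.669 = 8.8 a, so a = 5.0760 m/s².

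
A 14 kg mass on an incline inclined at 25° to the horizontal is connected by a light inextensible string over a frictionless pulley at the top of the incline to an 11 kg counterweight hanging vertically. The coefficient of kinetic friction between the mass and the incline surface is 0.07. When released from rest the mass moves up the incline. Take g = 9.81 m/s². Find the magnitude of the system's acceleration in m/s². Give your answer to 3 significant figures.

1.65 m/s²

For the mass on the incline: the weight component along the slope is m₁g sin 25° = 14 × 9.81 × 0.4226 = 58.040 N and the normal force is N = m₁g cos 25° = 124.472 N.
Kinetic friction opposes the mass's motion up the incline: f = μN = 0.07 × 124.472 = 8.713 N acting down the slope.
Newton's second law for the mass (up-slope positive): T − 58.040 − 8.713 = 14 a. For the hanging counterweight (downward positive): 11 × 9.81 − T = 11 a.
Adding the two equations eliminates T: 41.157 = 25 a, so a = 1.6463 m/s².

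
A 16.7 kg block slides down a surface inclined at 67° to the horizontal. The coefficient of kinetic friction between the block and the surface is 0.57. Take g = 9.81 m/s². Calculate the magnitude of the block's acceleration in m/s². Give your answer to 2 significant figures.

6.8 m/s²

Resolving the weight along the incline: the component pulling the block down the slope is mg sin 67° = 16.7 × 9.81 × 0.9205 = 150.803 N, and the normal force is N = mg cos 67° = 16.7 × 9.81 × 0.3907 = 64.007 N.
Kinetic friction acts up the slope with magnitude f = μN = 0.57 × 64.007 = 36.484 N.
Net force along the incline is 150.803 − 36.484 = 114.319 N, so a = 114.319 / 16.7 = 6.8454 m/s².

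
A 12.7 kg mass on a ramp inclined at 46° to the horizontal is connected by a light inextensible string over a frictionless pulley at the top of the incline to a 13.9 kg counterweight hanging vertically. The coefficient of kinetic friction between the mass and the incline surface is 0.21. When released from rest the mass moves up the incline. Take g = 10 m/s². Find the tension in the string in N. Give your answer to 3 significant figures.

124 N

For the mass on the incline: the weight component along the slope is m₁g sin 46° = 12.7 × 10 × 0.7193 = 91.351 N and the normal force is N = m₁g cos 46° = 88.222 N.
Kinetic friction opposes the mass's motion up the incline: f = μN = 0.21 × 88.222 = 18.527 N acting down the slope.
Newton's second law for the mass (up-slope positive): T − 91.351 − 18.527 = 12.7 a. For the hanging counterweight (downward positive): 13.9 × 10 − T = 13.9 a.
Adding the two equations eliminates T: 29.122 = 26.6 a, so a = 1.0948 m/s².
Then from the hanging counterweight's equation, T = 13.9 × (10 − 1.0948) = 123.782 N.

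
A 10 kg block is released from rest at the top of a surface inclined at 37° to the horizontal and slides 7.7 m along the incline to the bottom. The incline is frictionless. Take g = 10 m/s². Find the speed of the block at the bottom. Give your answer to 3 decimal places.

The weight component along the incline is mg sin 37° = 60.182 N and the normal force is N = mg cos 37° = 79.864 N.
With no friction, a = g sin 37° = 6.0182 m/s².
Starting from rest over a distance of 7.7 m, v² = 2aL = 2 × 6.0182 × 7.7 = 92.6803, so v = 9.6271 m/s.

9.627 m/s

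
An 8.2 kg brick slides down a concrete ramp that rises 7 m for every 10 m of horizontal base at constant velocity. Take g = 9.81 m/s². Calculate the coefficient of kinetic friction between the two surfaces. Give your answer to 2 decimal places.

0.70

At constant velocity the net force along the incline is zero: mg sin 34.99° = μ mg cos 34.99°.
So μ = tan 34.99° = 0.5735 / 0.8192 = 0.7001.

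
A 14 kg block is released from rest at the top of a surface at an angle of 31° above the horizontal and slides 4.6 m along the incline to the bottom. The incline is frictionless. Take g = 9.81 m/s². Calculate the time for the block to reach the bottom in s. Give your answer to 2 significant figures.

1.3 s

The weight component along the incline is mg sin 31° = 70.735 N and the normal force is N = mg cos 31° = 117.723 N.
With no friction, a = g sin 31° = 5.0525 m/s².
Starting from rest, L = ½at², so t = √(2L/a) = √(2 × 4.6 / 5.0525) = 1.3494 s.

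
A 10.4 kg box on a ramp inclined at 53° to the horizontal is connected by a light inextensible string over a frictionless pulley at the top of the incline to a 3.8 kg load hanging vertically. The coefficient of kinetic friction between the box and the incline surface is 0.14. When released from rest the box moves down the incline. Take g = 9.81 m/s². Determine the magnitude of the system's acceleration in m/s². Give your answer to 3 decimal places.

For the box on the incline: the weight component along the slope is m₁g sin 53° = 10.4 × 9.81 × 0.7986 = 81.476 N and the normal force is N = m₁g cos 53° = 61.400 N.
Kinetic friction opposes the box's motion down the incline: f = μN = 0.14 × 61.400 = 8.596 N acting up the slope.
Newton's second law for the box (down-slope positive): 81.476 − 8.596 − T = 10.4 a. For the hanging load (upward positive): T − 3.8 × 9.81 = 3.8 a.
Adding the two equations eliminates T: 35.602 = 14.2 a, so a = 2.5072 m/s².

2.507 m/s²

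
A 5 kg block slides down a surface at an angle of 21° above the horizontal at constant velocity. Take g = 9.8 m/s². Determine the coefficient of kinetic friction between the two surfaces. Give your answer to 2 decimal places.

0.38

At constant velocity the net force along the incline is zero: mg sin 21° = μ mg cos 21°.
So μ = tan 21° = 0.3584 / 0.9336 = 0.3839.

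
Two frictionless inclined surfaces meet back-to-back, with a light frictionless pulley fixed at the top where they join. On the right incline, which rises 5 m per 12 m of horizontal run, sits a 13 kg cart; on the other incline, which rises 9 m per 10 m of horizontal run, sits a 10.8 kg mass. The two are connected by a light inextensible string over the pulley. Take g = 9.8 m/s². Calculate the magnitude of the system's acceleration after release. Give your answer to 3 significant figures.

0.916 m/s²

Resolve each weight along its own incline: the 13 kg mass has component 13 × 9.8 × sin 22.62° = 49.000 N down its slope, and the 10.8 kg mass has 10.8 × 9.8 × sin 41.99° = 70.803 N down its slope.
The 10.8 kg side's 70.803 N exceeds the other side's 49.000 N, so that mass slides down and the 13 kg mass slides up. Taking that direction as positive, Newton's second law for the whole system gives 70.803 − 49.000 = (13 + 10.8) a, so a = 21.803 / 23.8 = 0.9161 m/s².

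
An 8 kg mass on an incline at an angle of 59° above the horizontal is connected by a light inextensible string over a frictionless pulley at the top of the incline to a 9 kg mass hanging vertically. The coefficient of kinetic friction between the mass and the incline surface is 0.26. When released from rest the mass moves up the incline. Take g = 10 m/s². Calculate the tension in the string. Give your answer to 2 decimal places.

84.33 N

For the mass on the incline: the weight component along the slope is m₁g sin 59° = 8 × 10 × 0.8572 = 68.576 N and the normal force is N = m₁g cos 59° = 41.203 N.
Kinetic friction opposes the mass's motion up the incline: f = μN = 0.26 × 41.203 = 10.713 N acting down the slope.
Newton's second law for the mass (up-slope positive): T − 68.576 − 10.713 = 8 a. For the hanging mass (downward positive): 9 × 10 − T = 9 a.
Adding the two equations eliminates T: 10.711 = 17 a, so a = 0.6301 m/s².
Then from the hanging mass's equation, T = 9 × (10 − 0.6301) = 84.329 N.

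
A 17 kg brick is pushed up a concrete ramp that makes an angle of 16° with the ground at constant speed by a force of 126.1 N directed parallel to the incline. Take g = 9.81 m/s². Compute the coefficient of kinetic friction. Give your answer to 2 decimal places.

0.50

At constant speed ΣF = 0 along the incline. The applied 126.1 N acts up the slope; the weight component mg sin 16° = 45.968 N and kinetic friction μN both act down the slope.
So 126.1 = 45.968 + μ × 160.310, giving μ = (126.1 − 45.968) / 160.310 = 0.4999.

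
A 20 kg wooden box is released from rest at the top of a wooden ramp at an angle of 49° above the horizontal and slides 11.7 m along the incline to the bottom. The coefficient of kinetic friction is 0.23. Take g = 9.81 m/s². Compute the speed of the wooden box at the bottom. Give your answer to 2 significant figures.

12 m/s

The weight component along the incline is mg sin 49° = 148.074 N and the normal force is N = mg cos 49° = 128.719 N.
Friction up the slope is f = μN = 0.23 × 128.719 = 29.605 N, so the net downslope force is 148.074 − 29.605 = 118.469 N and a = 118.469 / 20 = 5.9234 m/s².
Starting from rest over a distance of 11.7 m, v² = 2aL = 2 × 5.9234 × 11.7 = 138.6076, so v = 11.7732 m/s.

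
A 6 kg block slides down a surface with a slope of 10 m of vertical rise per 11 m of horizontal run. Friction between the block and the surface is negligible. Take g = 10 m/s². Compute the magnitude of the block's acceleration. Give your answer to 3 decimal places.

Resolving the weight along the incline: the component pulling the block down the slope is mg sin 42.27° = 6 × 10 × 0.6727 = 40.362 N, and the normal force is N = mg cos 42.27° = 6 × 10 × 0.7399 = 44.394 N.
With no friction the net force along the incline is 40.362 N, so a = g sin 42.27° = 40.362 / 6 = 6.7270 m/s².

6.727 m/s²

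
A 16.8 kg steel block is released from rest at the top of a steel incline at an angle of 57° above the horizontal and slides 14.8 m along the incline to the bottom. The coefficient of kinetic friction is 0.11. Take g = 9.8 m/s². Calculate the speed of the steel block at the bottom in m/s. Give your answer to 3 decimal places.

15.030 m/s

The weight component along the incline is mg sin 57° = 138.079 N and the normal force is N = mg cos 57° = 89.669 N.
Friction up the slope is f = μN = 0.11 × 89.669 = 9.864 N, so the net downslope force is 138.079 − 9.864 = 128.215 N and a = 128.215 / 16.8 = 7.6318 m/s².
Starting from rest over a distance of 14.8 m, v² = 2aL = 2 × 7.6318 × 14.8 = 225.9013, so v = 15.0300 m/s.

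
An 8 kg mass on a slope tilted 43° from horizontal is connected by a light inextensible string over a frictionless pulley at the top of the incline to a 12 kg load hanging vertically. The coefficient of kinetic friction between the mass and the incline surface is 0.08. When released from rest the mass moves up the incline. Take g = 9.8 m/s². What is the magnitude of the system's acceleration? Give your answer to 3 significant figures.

2.98 m/s²

For the mass on the incline: the weight component along the slope is m₁g sin 43° = 8 × 9.8 × 0.6820 = 53.469 N and the normal force is N = m₁g cos 43° = 57.338 N.
Kinetic friction opposes the mass's motion up the incline: f = μN = 0.08 × 57.338 = 4.587 N acting down the slope.
Newton's second law for the mass (up-slope positive): T − 53.469 − 4.587 = 8 a. For the hanging load (downward positive): 12 × 9.8 − T = 12 a.
Adding the two equations eliminates T: 59.544 = 20 a, so a = 2.9772 m/s².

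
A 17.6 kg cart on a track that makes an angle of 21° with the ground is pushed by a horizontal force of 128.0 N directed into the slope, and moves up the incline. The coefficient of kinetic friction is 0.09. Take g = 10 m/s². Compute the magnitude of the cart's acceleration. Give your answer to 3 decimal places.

The horizontal push has components F cos 21° = 128.0 × 0.9336 = 119.501 N up the incline and F sin 21° = 128.0 × 0.3584 = 45.875 N pressing into the surface.
The normal force is therefore N = mg cos 21° + F sin 21° = 164.314 + 45.875 = 210.189 N, and kinetic friction down the slope is μN = 0.09 × 210.189 = 18.917 N.
Along the incline: F cos 21° − mg sin 21° − μN = ma, so 119.501 − 63.078 − 18.917 = 17.6 a, giving a = 2.1310 m/s².

2.131 m/s²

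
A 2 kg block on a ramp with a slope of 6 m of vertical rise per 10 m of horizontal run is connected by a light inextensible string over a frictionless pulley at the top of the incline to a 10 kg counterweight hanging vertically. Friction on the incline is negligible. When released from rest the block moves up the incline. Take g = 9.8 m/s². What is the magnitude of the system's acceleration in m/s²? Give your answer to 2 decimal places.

7.33 m/s²

For the block on the incline: the weight component along the slope is m₁g sin 30.96° = 2 × 9.8 × 0.5145 = 10.084 N and the normal force is N = m₁g cos 30.96° = 16.807 N.
Newton's second law for the block (up-slope positive): T − 10.084 = 2 a. For the hanging counterweight (downward positive): 10 × 9.8 − T = 10 a.
Adding the two equations eliminates T: 87.916 = 12 a, so a = 7.3263 m/s².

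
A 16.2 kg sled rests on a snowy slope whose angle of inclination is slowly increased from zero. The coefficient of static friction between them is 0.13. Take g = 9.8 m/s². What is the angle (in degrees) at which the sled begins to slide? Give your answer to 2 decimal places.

7.41°

At the threshold of sliding, static friction is at its maximum μ_s N and exactly balances the weight component along the incline: mg sin θ = μ_s mg cos θ.
Hence tan θ = μ_s = 0.13, so θ = arctan(0.13) = 7.4069°.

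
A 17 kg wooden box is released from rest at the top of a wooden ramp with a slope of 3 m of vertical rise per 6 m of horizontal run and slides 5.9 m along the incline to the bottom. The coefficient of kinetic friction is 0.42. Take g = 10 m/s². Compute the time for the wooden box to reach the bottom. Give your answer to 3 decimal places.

The weight component along the incline is mg sin 26.57° = 76.026 N and the normal force is N = mg cos 26.57° = 152.053 N.
Friction up the slope is f = μN = 0.42 × 152.053 = 63.862 N, so the net downslope force is 76.026 − 63.862 = 12.164 N and a = 12.164 / 17 = 0.7155 m/s².
Starting from rest, L = ½at², so t = √(2L/a) = √(2 × 5.9 / 0.7155) = 4.0610 s.

4.061 s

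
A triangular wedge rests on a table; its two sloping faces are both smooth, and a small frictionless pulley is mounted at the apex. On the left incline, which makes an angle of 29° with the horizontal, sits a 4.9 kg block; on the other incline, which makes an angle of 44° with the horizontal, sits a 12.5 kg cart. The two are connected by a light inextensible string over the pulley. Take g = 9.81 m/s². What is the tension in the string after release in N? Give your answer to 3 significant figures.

40.7 N

Resolve each weight along its own incline: the 4.9 kg mass has component 4.9 × 9.81 × sin 29° = 23.304 N down its slope, and the 12.5 kg mass has 12.5 × 9.81 × sin 44° = 85.182 N down its slope.
The 12.5 kg side's 85.182 N exceeds the other side's 23.304 N, so that mass slides down and the 4.9 kg mass slides up. Taking that direction as positive, Newton's second law for the whole system gives 85.182 − 23.304 = (4.9 + 12.5) a, so a = 61.878 / 17.4 = 3.5562 m/s².
For the 4.9 kg mass (up-slope positive): T − 23.304 = 4.9 × 3.5562, so T = 40.729 N.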